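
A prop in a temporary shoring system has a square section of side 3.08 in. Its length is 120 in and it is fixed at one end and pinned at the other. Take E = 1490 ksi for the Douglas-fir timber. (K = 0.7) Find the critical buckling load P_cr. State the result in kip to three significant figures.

I = a⁴/12 = 3.08⁴/12 = 7.499 in⁴
Effective length L_e = K·L = 0.7 × 120 = 84.00 in
P_cr = π²EI / L_e² = π² × 1490×10³ × 7.499 / 84.00² = 1.563×10^4 lb

P_cr ≈ 15.6 kip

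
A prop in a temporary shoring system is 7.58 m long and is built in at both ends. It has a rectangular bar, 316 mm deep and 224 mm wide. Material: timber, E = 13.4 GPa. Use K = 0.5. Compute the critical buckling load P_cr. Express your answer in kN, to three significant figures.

P_cr ≈ 2730 kN

Buckling occurs about the weak axis: I_min = h·b³/12 with b = 224 mm (the shorter side).
I_min = 316×224³/12 = 2.960×10^8 mm⁴
I = 2.960×10^8 mm⁴ = 2.960×10^-4 m⁴
Effective length L_e = K·L = 0.5 × 7.58 = 3.790 m
P_cr = π²EI / L_e² = π² × 13.4×10⁹ × 2.960×10^-4 / 3.790² = 2.725×10^6 N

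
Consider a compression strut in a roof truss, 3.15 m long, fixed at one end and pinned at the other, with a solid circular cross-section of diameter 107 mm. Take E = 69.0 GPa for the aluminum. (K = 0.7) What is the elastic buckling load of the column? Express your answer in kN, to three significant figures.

I = πd⁴/64 = π×107⁴/64 = 6.434×10^6 mm⁴
I = 6.434×10^6 mm⁴ = 6.434×10^-6 m⁴
Effective length L_e = K·L = 0.7 × 3.15 = 2.205 m
P_cr = π²EI / L_e² = π² × 69.0×10⁹ × 6.434×10^-6 / 2.205² = 9.012×10^5 N

P_cr ≈ 901 kN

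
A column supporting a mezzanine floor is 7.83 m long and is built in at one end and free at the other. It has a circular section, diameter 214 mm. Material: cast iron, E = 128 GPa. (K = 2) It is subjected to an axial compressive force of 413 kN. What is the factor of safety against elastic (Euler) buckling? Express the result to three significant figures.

n ≈ 1.28

I = πd⁴/64 = π×214⁴/64 = 1.029×10^8 mm⁴
I = 1.029×10^8 mm⁴ = 1.029×10^-4 m⁴
Effective length L_e = K·L = 2 × 7.83 = 15.66 m
P_cr = π²EI / L_e² = π² × 128×10⁹ × 1.029×10^-4 / 15.66² = 5.303×10^5 N
Factor of safety n = P_cr / P = 530.34 / 413 = 1.28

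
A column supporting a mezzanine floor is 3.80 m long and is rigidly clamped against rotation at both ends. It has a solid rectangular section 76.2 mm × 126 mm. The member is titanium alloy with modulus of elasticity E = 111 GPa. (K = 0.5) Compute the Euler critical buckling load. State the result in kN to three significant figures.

Buckling occurs about the weak axis: I_min = h·b³/12 with b = 76.2 mm (the shorter side).
I_min = 126×76.2³/12 = 4.646×10^6 mm⁴
I = 4.646×10^6 mm⁴ = 4.646×10^-6 m⁴
Effective length L_e = K·L = 0.5 × 3.80 = 1.900 m
P_cr = π²EI / L_e² = π² × 111×10⁹ × 4.646×10^-6 / 1.900² = 1.410×10^6 N

P_cr ≈ 1410 kN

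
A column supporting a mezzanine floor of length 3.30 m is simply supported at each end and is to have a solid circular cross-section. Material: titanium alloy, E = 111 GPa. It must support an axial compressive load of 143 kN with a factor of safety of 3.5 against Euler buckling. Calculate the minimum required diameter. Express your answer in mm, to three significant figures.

d ≈ 100 mm

Required P_cr = n·P = 3.5 × 143 = 500.5 kN
L_e = K·L = 1 × 3.30 = 3.300 m
Required I = P_cr·L_e²/(π²E) = 5.005×10^5 × 3.300² / (π² × 1.11×10^11) = 4.975×10^-6 m⁴
I_req = 4.975×10^6 mm⁴
Solid circle: I = πd⁴/64  ⇒  d = (64I/π)^(1/4) = (64×4.975×10^6/π)^(1/4) = 100 mm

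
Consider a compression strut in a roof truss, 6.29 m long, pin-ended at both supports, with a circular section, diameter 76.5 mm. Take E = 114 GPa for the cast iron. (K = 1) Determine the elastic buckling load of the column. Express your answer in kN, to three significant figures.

P_cr ≈ 47.8 kN

I = πd⁴/64 = π×76.5⁴/64 = 1.681×10^6 mm⁴
I = 1.681×10^6 mm⁴ = 1.681×10^-6 m⁴
Effective length L_e = K·L = 1 × 6.29 = 6.290 m
P_cr = π²EI / L_e² = π² × 114×10⁹ × 1.681×10^-6 / 6.290² = 4.781×10^4 N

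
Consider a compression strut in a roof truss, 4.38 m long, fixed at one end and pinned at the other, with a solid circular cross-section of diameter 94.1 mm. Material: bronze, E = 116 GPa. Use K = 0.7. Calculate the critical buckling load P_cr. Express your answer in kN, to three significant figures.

I = πd⁴/64 = π×94.1⁴/64 = 3.849×10^6 mm⁴
I = 3.849×10^6 mm⁴ = 3.849×10^-6 m⁴
Effective length L_e = K·L = 0.7 × 4.38 = 3.066 m
P_cr = π²EI / L_e² = π² × 116×10⁹ × 3.849×10^-6 / 3.066² = 4.688×10^5 N

P_cr ≈ 469 kN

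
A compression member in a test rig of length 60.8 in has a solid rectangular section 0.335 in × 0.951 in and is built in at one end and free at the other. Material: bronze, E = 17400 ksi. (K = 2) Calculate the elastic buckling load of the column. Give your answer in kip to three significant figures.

Buckling occurs about the weak axis: I_min = h·b³/12 with b = 0.335 in (the shorter side).
I_min = 0.951×0.335³/12 = 2.979×10^-3 in⁴
Effective length L_e = K·L = 2 × 60.8 = 121.6 in
P_cr = π²EI / L_e² = π² × 17400×10³ × 2.979×10^-3 / 121.6² = 34.60 lb

P_cr ≈ 0.0346 kip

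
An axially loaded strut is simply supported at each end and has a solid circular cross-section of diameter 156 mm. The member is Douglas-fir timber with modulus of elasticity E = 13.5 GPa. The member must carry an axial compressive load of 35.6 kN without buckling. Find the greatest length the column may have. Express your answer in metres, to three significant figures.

I = πd⁴/64 = π×156⁴/64 = 2.907×10^7 mm⁴
I = 2.907×10^-5 m⁴
At the buckling limit P_cr = P = 3.560×10^4 N
From P_cr = π²EI/(K·L)²:  L = (1/K)·√(π²EI/P_cr) = (1/1)·√(π²×1.35×10^10×2.907×10^-5/3.560×10^4)
L = 10.4 m

L_max ≈ 10.4 m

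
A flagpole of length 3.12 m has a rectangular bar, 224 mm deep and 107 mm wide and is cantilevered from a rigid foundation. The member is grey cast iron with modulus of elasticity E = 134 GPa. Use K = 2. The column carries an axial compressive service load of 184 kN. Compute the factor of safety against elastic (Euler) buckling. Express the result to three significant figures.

n ≈ 4.22

Buckling occurs about the weak axis: I_min = h·b³/12 with b = 107 mm (the shorter side).
I_min = 224×107³/12 = 2.287×10^7 mm⁴
I = 2.287×10^7 mm⁴ = 2.287×10^-5 m⁴
Effective length L_e = K·L = 2 × 3.12 = 6.240 m
P_cr = π²EI / L_e² = π² × 134×10⁹ × 2.287×10^-5 / 6.240² = 7.767×10^5 N
Factor of safety n = P_cr / P = 776.70 / 184 = 4.22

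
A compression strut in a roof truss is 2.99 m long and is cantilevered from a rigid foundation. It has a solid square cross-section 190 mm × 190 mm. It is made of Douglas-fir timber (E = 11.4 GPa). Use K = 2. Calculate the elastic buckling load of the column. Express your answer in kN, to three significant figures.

P_cr ≈ 342 kN

I = a⁴/12 = 190⁴/12 = 1.086×10^8 mm⁴
I = 1.086×10^8 mm⁴ = 1.086×10^-4 m⁴
Effective length L_e = K·L = 2 × 2.99 = 5.980 m
P_cr = π²EI / L_e² = π² × 11.4×10⁹ × 1.086×10^-4 / 5.980² = 3.417×10^5 N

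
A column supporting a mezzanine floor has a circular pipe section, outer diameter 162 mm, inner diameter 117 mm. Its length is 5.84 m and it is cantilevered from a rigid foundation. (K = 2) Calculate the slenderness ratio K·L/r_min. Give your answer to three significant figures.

d_o = 162 mm, d_i = 117 mm
I = π(d_o⁴ − d_i⁴)/64 = π(162⁴ − 117.0⁴)/64 = 2.461×10^7 mm⁴
A = 9.861×10^3 mm²;  r_min = √(I/A) = √(2.461×10^7/9.861×10^3) = 49.96 mm
L_e = K·L = 2 × 5.84 m = 11.68 m = 11680 mm
λ = L_e / r_min = 11680 / 49.96 = 234

λ ≈ 234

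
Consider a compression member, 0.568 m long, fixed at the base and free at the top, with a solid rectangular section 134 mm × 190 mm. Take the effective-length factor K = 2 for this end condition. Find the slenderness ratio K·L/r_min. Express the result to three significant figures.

λ ≈ 29.4

Buckling occurs about the weak axis: I_min = h·b³/12 with b = 134 mm (the shorter side).
I_min = 190×134³/12 = 3.810×10^7 mm⁴
A = 2.546×10^4 mm²;  r_min = √(I/A) = √(3.810×10^7/2.546×10^4) = 38.68 mm
L_e = K·L = 2 × 0.568 m = 1.136 m = 1136.0 mm
λ = L_e / r_min = 1136.0 / 38.68 = 29.4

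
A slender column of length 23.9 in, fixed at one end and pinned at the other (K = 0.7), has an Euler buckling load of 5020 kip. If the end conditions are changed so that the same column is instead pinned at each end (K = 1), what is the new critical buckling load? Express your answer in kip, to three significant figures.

P_cr ∝ 1/K², so P_cr,new = P_cr,old × (K_old/K_new)² = 5020 × (0.7/1)²
= 5020 × 0.4900 = 2460 kip

P_cr ≈ 2460 kip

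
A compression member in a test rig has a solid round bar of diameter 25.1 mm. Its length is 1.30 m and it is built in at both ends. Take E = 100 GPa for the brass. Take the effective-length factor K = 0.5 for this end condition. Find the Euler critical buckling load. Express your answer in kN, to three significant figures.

P_cr ≈ 45.5 kN

I = πd⁴/64 = π×25.1⁴/64 = 1.948×10^4 mm⁴
I = 1.948×10^4 mm⁴ = 1.948×10^-8 m⁴
Effective length L_e = K·L = 0.5 × 1.30 = 0.6500 m
P_cr = π²EI / L_e² = π² × 100×10⁹ × 1.948×10^-8 / 0.6500² = 4.551×10^4 N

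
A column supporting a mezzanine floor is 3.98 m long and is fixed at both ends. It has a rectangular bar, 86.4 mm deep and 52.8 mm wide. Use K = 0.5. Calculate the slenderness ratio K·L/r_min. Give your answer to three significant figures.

λ ≈ 131

For a rectangle r_min = b/√12 = 52.8/√12 = 15.24 mm
L_e = K·L = 0.5 × 3.98 m = 1.990 m = 1990.0 mm
λ = L_e / r_min = 1990.0 / 15.24 = 131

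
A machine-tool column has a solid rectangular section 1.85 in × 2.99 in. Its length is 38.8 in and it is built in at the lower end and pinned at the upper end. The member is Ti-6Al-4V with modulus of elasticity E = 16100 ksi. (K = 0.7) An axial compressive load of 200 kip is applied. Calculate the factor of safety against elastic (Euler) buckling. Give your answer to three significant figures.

n ≈ 1.70

Buckling occurs about the weak axis: I_min = h·b³/12 with b = 1.85 in (the shorter side).
I_min = 2.99×1.85³/12 = 1.578 in⁴
Effective length L_e = K·L = 0.7 × 38.8 = 27.16 in
P_cr = π²EI / L_e² = π² × 16100×10³ × 1.578 / 27.16² = 3.398×10^5 lb
Factor of safety n = P_cr / P = 339.84 / 200 = 1.70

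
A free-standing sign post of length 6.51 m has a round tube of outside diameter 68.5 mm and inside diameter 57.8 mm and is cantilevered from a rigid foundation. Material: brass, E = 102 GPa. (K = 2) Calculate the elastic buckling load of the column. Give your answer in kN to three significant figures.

P_cr ≈ 3.16 kN

d_o = 68.5 mm, d_i = 57.8 mm
I = π(d_o⁴ − d_i⁴)/64 = π(68.5⁴ − 57.80⁴)/64 = 5.329×10^5 mm⁴
I = 5.329×10^5 mm⁴ = 5.329×10^-7 m⁴
Effective length L_e = K·L = 2 × 6.51 = 13.02 m
P_cr = π²EI / L_e² = π² × 102×10⁹ × 5.329×10^-7 / 13.02² = 3.165×10^3 N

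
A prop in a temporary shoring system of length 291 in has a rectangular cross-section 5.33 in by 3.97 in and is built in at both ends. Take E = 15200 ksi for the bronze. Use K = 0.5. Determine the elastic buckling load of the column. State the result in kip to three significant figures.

Buckling occurs about the weak axis: I_min = h·b³/12 with b = 3.97 in (the shorter side).
I_min = 5.33×3.97³/12 = 27.79 in⁴
Effective length L_e = K·L = 0.5 × 291 = 145.5 in
P_cr = π²EI / L_e² = π² × 15200×10³ × 27.79 / 145.5² = 1.969×10^5 lb

P_cr ≈ 197 kip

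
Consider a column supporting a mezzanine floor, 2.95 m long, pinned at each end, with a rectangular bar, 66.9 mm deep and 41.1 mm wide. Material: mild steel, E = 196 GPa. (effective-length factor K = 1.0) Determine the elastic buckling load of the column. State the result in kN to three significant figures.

Buckling occurs about the weak axis: I_min = h·b³/12 with b = 41.1 mm (the shorter side).
I_min = 66.9×41.1³/12 = 3.871×10^5 mm⁴
I = 3.871×10^5 mm⁴ = 3.871×10^-7 m⁴
Effective length L_e = K·L = 1 × 2.95 = 2.950 m
P_cr = π²EI / L_e² = π² × 196×10⁹ × 3.871×10^-7 / 2.950² = 8.604×10^4 N

P_cr ≈ 86.0 kN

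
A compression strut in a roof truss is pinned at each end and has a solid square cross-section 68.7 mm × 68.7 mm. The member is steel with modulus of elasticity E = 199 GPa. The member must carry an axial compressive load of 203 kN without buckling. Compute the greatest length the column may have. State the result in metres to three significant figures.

I = a⁴/12 = 68.7⁴/12 = 1.856×10^6 mm⁴
I = 1.856×10^-6 m⁴
At the buckling limit P_cr = P = 2.030×10^5 N
From P_cr = π²EI/(K·L)²:  L = (1/K)·√(π²EI/P_cr) = (1/1)·√(π²×1.99×10^11×1.856×10^-6/2.030×10^5)
L = 4.24 m

L_max ≈ 4.24 m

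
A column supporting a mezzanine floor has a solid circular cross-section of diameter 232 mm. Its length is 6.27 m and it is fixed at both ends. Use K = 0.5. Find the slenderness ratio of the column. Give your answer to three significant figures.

λ ≈ 54.1

I = πd⁴/64 = π×232⁴/64 = 1.422×10^8 mm⁴
A = 4.227×10^4 mm²;  r_min = √(I/A) = √(1.422×10^8/4.227×10^4) = 58.00 mm
L_e = K·L = 0.5 × 6.27 m = 3.135 m = 3135.0 mm
λ = L_e / r_min = 3135.0 / 58.00 = 54.1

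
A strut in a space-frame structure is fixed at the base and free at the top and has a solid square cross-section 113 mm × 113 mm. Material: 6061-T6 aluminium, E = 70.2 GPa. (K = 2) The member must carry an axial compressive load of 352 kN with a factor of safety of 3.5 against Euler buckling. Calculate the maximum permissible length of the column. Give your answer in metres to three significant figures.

L_max ≈ 1.38 m

I = a⁴/12 = 113⁴/12 = 1.359×10^7 mm⁴
I = 1.359×10^-5 m⁴
Required critical load P_cr = n·P = 3.5 × 352 = 1232 kN = 1.232×10^6 N
From P_cr = π²EI/(K·L)²:  L = (1/K)·√(π²EI/P_cr) = (1/2)·√(π²×7.02×10^10×1.359×10^-5/1.232×10^6)
L = 1.38 m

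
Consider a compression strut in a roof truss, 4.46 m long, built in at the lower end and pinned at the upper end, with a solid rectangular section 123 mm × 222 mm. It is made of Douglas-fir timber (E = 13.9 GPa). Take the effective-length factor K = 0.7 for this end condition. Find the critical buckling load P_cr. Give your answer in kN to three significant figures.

P_cr ≈ 485 kN

Buckling occurs about the weak axis: I_min = h·b³/12 with b = 123 mm (the shorter side).
I_min = 222×123³/12 = 3.443×10^7 mm⁴
I = 3.443×10^7 mm⁴ = 3.443×10^-5 m⁴
Effective length L_e = K·L = 0.7 × 4.46 = 3.122 m
P_cr = π²EI / L_e² = π² × 13.9×10⁹ × 3.443×10^-5 / 3.122² = 4.845×10^5 N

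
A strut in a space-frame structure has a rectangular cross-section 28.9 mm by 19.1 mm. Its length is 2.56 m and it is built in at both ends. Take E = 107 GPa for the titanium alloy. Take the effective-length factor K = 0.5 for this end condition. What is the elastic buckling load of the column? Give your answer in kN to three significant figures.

Buckling occurs about the weak axis: I_min = h·b³/12 with b = 19.1 mm (the shorter side).
I_min = 28.9×19.1³/12 = 1.678×10^4 mm⁴
I = 1.678×10^4 mm⁴ = 1.678×10^-8 m⁴
Effective length L_e = K·L = 0.5 × 2.56 = 1.280 m
P_cr = π²EI / L_e² = π² × 107×10⁹ × 1.678×10^-8 / 1.280² = 1.082×10^4 N

P_cr ≈ 10.8 kN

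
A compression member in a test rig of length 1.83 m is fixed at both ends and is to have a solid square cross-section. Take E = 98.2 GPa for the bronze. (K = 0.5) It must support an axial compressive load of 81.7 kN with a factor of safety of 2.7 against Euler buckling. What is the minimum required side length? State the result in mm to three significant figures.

a ≈ 38.9 mm

Required P_cr = n·P = 2.7 × 81.7 = 220.6 kN
L_e = K·L = 0.5 × 1.83 = 0.9150 m
Required I = P_cr·L_e²/(π²E) = 2.206×10^5 × 0.9150² / (π² × 9.82×10^10) = 1.906×10^-7 m⁴
I_req = 1.906×10^5 mm⁴
Solid square: I = a⁴/12  ⇒  a = (12I)^(1/4) = (12×1.906×10^5)^(1/4) = 38.9 mm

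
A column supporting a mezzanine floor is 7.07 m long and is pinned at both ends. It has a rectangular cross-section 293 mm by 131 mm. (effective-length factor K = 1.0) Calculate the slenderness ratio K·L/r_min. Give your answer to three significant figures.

λ ≈ 187

For a rectangle r_min = b/√12 = 131/√12 = 37.82 mm
L_e = K·L = 1 × 7.07 m = 7.070 m = 7070.0 mm
λ = L_e / r_min = 7070.0 / 37.82 = 187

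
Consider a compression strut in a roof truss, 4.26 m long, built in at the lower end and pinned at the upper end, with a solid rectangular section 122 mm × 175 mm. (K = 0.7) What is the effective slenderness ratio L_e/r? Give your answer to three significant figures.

λ ≈ 84.7

Buckling occurs about the weak axis: I_min = h·b³/12 with b = 122 mm (the shorter side).
I_min = 175×122³/12 = 2.648×10^7 mm⁴
A = 2.135×10^4 mm²;  r_min = √(I/A) = √(2.648×10^7/2.135×10^4) = 35.22 mm
L_e = K·L = 0.7 × 4.26 m = 2.982 m = 2982.0 mm
λ = L_e / r_min = 2982.0 / 35.22 = 84.7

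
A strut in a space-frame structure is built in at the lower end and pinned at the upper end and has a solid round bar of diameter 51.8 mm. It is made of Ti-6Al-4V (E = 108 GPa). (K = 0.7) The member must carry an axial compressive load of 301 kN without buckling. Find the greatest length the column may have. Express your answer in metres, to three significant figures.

L_max ≈ 1.60 m

I = πd⁴/64 = π×51.8⁴/64 = 3.534×10^5 mm⁴
I = 3.534×10^-7 m⁴
At the buckling limit P_cr = P = 3.010×10^5 N
From P_cr = π²EI/(K·L)²:  L = (1/K)·√(π²EI/P_cr) = (1/0.7)·√(π²×1.08×10^11×3.534×10^-7/3.010×10^5)
L = 1.60 m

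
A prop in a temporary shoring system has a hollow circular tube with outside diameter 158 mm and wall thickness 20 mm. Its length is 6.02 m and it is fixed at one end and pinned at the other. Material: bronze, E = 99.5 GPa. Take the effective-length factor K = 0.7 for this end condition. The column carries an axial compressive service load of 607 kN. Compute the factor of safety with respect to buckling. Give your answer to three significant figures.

Inner diameter d_i = 158 − 2×20 = 118.0 mm
I = π(d_o⁴ − d_i⁴)/64 = π(158⁴ − 118.0⁴)/64 = 2.107×10^7 mm⁴
I = 2.107×10^7 mm⁴ = 2.107×10^-5 m⁴
Effective length L_e = K·L = 0.7 × 6.02 = 4.214 m
P_cr = π²EI / L_e² = π² × 99.5×10⁹ × 2.107×10^-5 / 4.214² = 1.165×10^6 N
Factor of safety n = P_cr / P = 1165.4 / 607 = 1.92

n ≈ 1.92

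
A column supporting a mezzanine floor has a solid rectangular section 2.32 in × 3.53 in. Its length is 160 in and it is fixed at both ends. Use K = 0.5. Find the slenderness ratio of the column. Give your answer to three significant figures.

Buckling occurs about the weak axis: I_min = h·b³/12 with b = 2.32 in (the shorter side).
I_min = 3.53×2.32³/12 = 3.673 in⁴
A = 8.190 in²;  r_min = √(I/A) = √(3.673/8.190) = 0.6697 in
L_e = K·L = 0.5 × 160 = 80.00 in
λ = L_e / r_min = 80.000 / 0.6697 = 119

λ ≈ 119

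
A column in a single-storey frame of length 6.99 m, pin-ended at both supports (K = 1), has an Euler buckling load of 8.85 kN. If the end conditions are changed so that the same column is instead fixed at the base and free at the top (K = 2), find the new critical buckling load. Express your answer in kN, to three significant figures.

P_cr ≈ 2.21 kN

P_cr ∝ 1/K², so P_cr,new = P_cr,old × (K_old/K_new)² = 8.85 × (1/2)²
= 8.85 × 0.2500 = 2.21 kN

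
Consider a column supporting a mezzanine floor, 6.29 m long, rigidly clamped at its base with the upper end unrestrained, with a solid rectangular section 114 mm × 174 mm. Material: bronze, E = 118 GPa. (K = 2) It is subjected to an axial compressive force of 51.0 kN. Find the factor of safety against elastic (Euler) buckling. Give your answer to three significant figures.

n ≈ 3.10

Buckling occurs about the weak axis: I_min = h·b³/12 with b = 114 mm (the shorter side).
I_min = 174×114³/12 = 2.148×10^7 mm⁴
I = 2.148×10^7 mm⁴ = 2.148×10^-5 m⁴
Effective length L_e = K·L = 2 × 6.29 = 12.58 m
P_cr = π²EI / L_e² = π² × 118×10⁹ × 2.148×10^-5 / 12.58² = 1.581×10^5 N
Factor of safety n = P_cr / P = 158.09 / 51.0 = 3.10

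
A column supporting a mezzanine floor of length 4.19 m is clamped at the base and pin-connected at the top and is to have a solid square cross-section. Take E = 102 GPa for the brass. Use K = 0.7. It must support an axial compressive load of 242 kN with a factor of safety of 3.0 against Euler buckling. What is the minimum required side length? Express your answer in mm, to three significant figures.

a ≈ 92.9 mm

Required P_cr = n·P = 3.0 × 242 = 726.0 kN
L_e = K·L = 0.7 × 4.19 = 2.933 m
Required I = P_cr·L_e²/(π²E) = 7.260×10^5 × 2.933² / (π² × 1.02×10^11) = 6.204×10^-6 m⁴
I_req = 6.204×10^6 mm⁴
Solid square: I = a⁴/12  ⇒  a = (12I)^(1/4) = (12×6.204×10^6)^(1/4) = 92.9 mm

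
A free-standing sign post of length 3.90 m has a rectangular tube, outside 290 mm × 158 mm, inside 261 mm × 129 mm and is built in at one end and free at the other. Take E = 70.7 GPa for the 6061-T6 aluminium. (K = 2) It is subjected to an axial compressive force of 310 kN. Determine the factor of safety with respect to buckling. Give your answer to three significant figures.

n ≈ 1.80

Weak-axis I_min = (h_o·b_o³ − h_i·b_i³)/12 with b_o = 158, b_i = 129.0 mm (shorter outer/inner sides).
I_min = (290×158³ − 261.0×129.0³)/12 = 4.863×10^7 mm⁴
I = 4.863×10^7 mm⁴ = 4.863×10^-5 m⁴
Effective length L_e = K·L = 2 × 3.90 = 7.800 m
P_cr = π²EI / L_e² = π² × 70.7×10⁹ × 4.863×10^-5 / 7.800² = 5.577×10^5 N
Factor of safety n = P_cr / P = 557.75 / 310 = 1.80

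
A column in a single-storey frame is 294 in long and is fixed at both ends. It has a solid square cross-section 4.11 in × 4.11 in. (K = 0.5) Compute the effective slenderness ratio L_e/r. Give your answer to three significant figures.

λ ≈ 124

I = a⁴/12 = 4.11⁴/12 = 23.78 in⁴
A = 16.89 in²;  r_min = √(I/A) = √(23.78/16.89) = 1.186 in
L_e = K·L = 0.5 × 294 = 147.0 in
λ = L_e / r_min = 147.00 / 1.186 = 124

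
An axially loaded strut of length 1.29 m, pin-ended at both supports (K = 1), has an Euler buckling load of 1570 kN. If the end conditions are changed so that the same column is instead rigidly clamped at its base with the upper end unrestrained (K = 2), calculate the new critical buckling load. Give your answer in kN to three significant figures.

P_cr ≈ 392 kN

P_cr ∝ 1/K², so P_cr,new = P_cr,old × (K_old/K_new)² = 1570 × (1/2)²
= 1570 × 0.2500 = 392 kN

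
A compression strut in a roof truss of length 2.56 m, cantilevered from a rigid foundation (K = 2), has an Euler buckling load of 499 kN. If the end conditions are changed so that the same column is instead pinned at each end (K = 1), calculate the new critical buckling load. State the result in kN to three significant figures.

P_cr ≈ 2000 kN

P_cr ∝ 1/K², so P_cr,new = P_cr,old × (K_old/K_new)² = 499 × (2/1)²
= 499 × 4.000 = 2000 kN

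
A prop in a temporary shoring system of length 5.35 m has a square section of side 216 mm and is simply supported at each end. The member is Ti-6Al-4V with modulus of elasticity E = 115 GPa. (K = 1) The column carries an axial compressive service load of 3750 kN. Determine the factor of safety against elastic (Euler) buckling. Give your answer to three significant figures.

I = a⁴/12 = 216⁴/12 = 1.814×10^8 mm⁴
I = 1.814×10^8 mm⁴ = 1.814×10^-4 m⁴
Effective length L_e = K·L = 1 × 5.35 = 5.350 m
P_cr = π²EI / L_e² = π² × 115×10⁹ × 1.814×10^-4 / 5.350² = 7.193×10^6 N
Factor of safety n = P_cr / P = 7193.2 / 3750 = 1.92

n ≈ 1.92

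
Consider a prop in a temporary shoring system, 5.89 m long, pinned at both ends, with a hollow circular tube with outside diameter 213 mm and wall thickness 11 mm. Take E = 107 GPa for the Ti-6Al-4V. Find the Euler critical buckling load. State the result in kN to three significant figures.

P_cr ≈ 1090 kN

Inner diameter d_i = 213 − 2×11 = 191.0 mm
I = π(d_o⁴ − d_i⁴)/64 = π(213⁴ − 191.0⁴)/64 = 3.571×10^7 mm⁴
I = 3.571×10^7 mm⁴ = 3.571×10^-5 m⁴
Effective length L_e = K·L = 1 × 5.89 = 5.890 m
P_cr = π²EI / L_e² = π² × 107×10⁹ × 3.571×10^-5 / 5.890² = 1.087×10^6 N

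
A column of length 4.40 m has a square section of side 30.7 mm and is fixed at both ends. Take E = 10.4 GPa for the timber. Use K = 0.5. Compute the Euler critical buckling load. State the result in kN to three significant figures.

P_cr ≈ 1.57 kN

I = a⁴/12 = 30.7⁴/12 = 7.402×10^4 mm⁴
I = 7.402×10^4 mm⁴ = 7.402×10^-8 m⁴
Effective length L_e = K·L = 0.5 × 4.40 = 2.200 m
P_cr = π²EI / L_e² = π² × 10.4×10⁹ × 7.402×10^-8 / 2.200² = 1.570×10^3 N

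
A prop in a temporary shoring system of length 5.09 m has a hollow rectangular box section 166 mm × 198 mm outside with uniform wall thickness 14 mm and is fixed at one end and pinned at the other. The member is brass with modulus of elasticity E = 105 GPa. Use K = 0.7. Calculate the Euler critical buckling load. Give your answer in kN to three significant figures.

Inner dimensions: h_i = 198 − 2×14 = 170.0 mm, b_i = 166 − 2×14 = 138.0 mm
Weak-axis I_min = (h_o·b_o³ − h_i·b_i³)/12 with b_o = 166, b_i = 138.0 mm (shorter outer/inner sides).
I_min = (198×166³ − 170.0×138.0³)/12 = 3.824×10^7 mm⁴
I = 3.824×10^7 mm⁴ = 3.824×10^-5 m⁴
Effective length L_e = K·L = 0.7 × 5.09 = 3.563 m
P_cr = π²EI / L_e² = π² × 105×10⁹ × 3.824×10^-5 / 3.563² = 3.122×10^6 N

P_cr ≈ 3120 kN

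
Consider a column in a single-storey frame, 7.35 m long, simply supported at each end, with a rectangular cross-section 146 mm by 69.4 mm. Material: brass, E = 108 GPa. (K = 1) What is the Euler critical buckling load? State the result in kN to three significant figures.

Buckling occurs about the weak axis: I_min = h·b³/12 with b = 69.4 mm (the shorter side).
I_min = 146×69.4³/12 = 4.067×10^6 mm⁴
I = 4.067×10^6 mm⁴ = 4.067×10^-6 m⁴
Effective length L_e = K·L = 1 × 7.35 = 7.350 m
P_cr = π²EI / L_e² = π² × 108×10⁹ × 4.067×10^-6 / 7.350² = 8.024×10^4 N

P_cr ≈ 80.2 kN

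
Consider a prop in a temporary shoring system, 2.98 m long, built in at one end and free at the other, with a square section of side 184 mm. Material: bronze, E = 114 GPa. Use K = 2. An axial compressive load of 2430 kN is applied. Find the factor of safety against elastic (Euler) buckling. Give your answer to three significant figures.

I = a⁴/12 = 184⁴/12 = 9.552×10^7 mm⁴
I = 9.552×10^7 mm⁴ = 9.552×10^-5 m⁴
Effective length L_e = K·L = 2 × 2.98 = 5.960 m
P_cr = π²EI / L_e² = π² × 114×10⁹ × 9.552×10^-5 / 5.960² = 3.026×10^6 N
Factor of safety n = P_cr / P = 3025.5 / 2430 = 1.25

n ≈ 1.25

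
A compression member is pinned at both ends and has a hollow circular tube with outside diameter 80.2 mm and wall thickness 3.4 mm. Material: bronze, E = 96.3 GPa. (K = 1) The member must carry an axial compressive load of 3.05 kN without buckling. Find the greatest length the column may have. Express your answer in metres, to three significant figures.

Inner diameter d_i = 80.2 − 2×3.4 = 73.40 mm
I = π(d_o⁴ − d_i⁴)/64 = π(80.2⁴ − 73.40⁴)/64 = 6.060×10^5 mm⁴
I = 6.060×10^-7 m⁴
At the buckling limit P_cr = P = 3.050×10^3 N
From P_cr = π²EI/(K·L)²:  L = (1/K)·√(π²EI/P_cr) = (1/1)·√(π²×9.63×10^10×6.060×10^-7/3.050×10^3)
L = 13.7 m

L_max ≈ 13.7 m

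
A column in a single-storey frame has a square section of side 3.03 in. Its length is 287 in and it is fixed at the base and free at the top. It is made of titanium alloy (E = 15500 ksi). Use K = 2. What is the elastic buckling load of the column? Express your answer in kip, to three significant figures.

P_cr ≈ 3.26 kip

I = a⁴/12 = 3.03⁴/12 = 7.024 in⁴
Effective length L_e = K·L = 2 × 287 = 574.0 in
P_cr = π²EI / L_e² = π² × 15500×10³ × 7.024 / 574.0² = 3.261×10^3 lb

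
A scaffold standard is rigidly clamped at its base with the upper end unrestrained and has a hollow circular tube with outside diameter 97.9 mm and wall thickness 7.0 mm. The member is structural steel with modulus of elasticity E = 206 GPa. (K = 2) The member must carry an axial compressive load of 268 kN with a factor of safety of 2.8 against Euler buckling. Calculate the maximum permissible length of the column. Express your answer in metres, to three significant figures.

Inner diameter d_i = 97.9 − 2×7.0 = 83.90 mm
I = π(d_o⁴ − d_i⁴)/64 = π(97.9⁴ − 83.90⁴)/64 = 2.077×10^6 mm⁴
I = 2.077×10^-6 m⁴
Required critical load P_cr = n·P = 2.8 × 268 = 750.4 kN = 7.504×10^5 N
From P_cr = π²EI/(K·L)²:  L = (1/K)·√(π²EI/P_cr) = (1/2)·√(π²×2.06×10^11×2.077×10^-6/7.504×10^5)
L = 1.19 m

L_max ≈ 1.19 m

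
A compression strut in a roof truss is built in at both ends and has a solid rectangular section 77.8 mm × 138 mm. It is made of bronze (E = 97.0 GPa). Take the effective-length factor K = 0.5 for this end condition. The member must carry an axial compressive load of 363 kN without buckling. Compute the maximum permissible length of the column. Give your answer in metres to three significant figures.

Buckling occurs about the weak axis: I_min = h·b³/12 with b = 77.8 mm (the shorter side).
I_min = 138×77.8³/12 = 5.415×10^6 mm⁴
I = 5.415×10^-6 m⁴
At the buckling limit P_cr = P = 3.630×10^5 N
From P_cr = π²EI/(K·L)²:  L = (1/K)·√(π²EI/P_cr) = (1/0.5)·√(π²×9.70×10^10×5.415×10^-6/3.630×10^5)
L = 7.56 m

L_max ≈ 7.56 m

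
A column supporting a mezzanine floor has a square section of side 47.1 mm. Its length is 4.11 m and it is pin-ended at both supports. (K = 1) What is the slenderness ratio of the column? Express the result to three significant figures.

For a square r = a/√12 = 47.1/√12 = 13.60 mm
L_e = K·L = 1 × 4.11 m = 4.110 m = 4110.0 mm
λ = L_e / r_min = 4110.0 / 13.60 = 302

λ ≈ 302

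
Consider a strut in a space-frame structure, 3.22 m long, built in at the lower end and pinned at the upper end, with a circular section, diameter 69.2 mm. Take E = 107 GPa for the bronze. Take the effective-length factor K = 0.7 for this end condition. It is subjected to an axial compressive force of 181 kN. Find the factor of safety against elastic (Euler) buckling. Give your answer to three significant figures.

n ≈ 1.29

I = πd⁴/64 = π×69.2⁴/64 = 1.126×10^6 mm⁴
I = 1.126×10^6 mm⁴ = 1.126×10^-6 m⁴
Effective length L_e = K·L = 0.7 × 3.22 = 2.254 m
P_cr = π²EI / L_e² = π² × 107×10⁹ × 1.126×10^-6 / 2.254² = 2.340×10^5 N
Factor of safety n = P_cr / P = 233.98 / 181 = 1.29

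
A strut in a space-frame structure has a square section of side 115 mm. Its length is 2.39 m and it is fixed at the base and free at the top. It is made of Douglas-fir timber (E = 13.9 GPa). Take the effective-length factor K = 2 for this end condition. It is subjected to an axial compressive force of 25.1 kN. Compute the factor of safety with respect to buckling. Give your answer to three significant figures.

I = a⁴/12 = 115⁴/12 = 1.458×10^7 mm⁴
I = 1.458×10^7 mm⁴ = 1.458×10^-5 m⁴
Effective length L_e = K·L = 2 × 2.39 = 4.780 m
P_cr = π²EI / L_e² = π² × 13.9×10⁹ × 1.458×10^-5 / 4.780² = 8.751×10^4 N
Factor of safety n = P_cr / P = 87.512 / 25.1 = 3.49

n ≈ 3.49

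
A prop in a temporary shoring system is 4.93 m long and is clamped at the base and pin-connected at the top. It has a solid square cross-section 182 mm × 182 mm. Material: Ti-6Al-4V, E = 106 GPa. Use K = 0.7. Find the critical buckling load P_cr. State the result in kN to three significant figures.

P_cr ≈ 8030 kN

I = a⁴/12 = 182⁴/12 = 9.143×10^7 mm⁴
I = 9.143×10^7 mm⁴ = 9.143×10^-5 m⁴
Effective length L_e = K·L = 0.7 × 4.93 = 3.451 m
P_cr = π²EI / L_e² = π² × 106×10⁹ × 9.143×10^-5 / 3.451² = 8.032×10^6 N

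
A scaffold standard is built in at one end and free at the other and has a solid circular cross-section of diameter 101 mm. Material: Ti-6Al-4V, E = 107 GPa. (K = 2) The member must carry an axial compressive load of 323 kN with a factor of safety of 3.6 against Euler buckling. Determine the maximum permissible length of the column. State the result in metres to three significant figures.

I = πd⁴/64 = π×101⁴/64 = 5.108×10^6 mm⁴
I = 5.108×10^-6 m⁴
Required critical load P_cr = n·P = 3.6 × 323 = 1163 kN = 1.163×10^6 N
From P_cr = π²EI/(K·L)²:  L = (1/K)·√(π²EI/P_cr) = (1/2)·√(π²×1.07×10^11×5.108×10^-6/1.163×10^6)
L = 1.08 m

L_max ≈ 1.08 m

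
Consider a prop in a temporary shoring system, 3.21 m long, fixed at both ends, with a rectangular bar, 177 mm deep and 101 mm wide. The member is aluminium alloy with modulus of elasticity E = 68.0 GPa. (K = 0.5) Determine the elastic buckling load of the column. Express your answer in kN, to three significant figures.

P_cr ≈ 3960 kN

Buckling occurs about the weak axis: I_min = h·b³/12 with b = 101 mm (the shorter side).
I_min = 177×101³/12 = 1.520×10^7 mm⁴
I = 1.520×10^7 mm⁴ = 1.520×10^-5 m⁴
Effective length L_e = K·L = 0.5 × 3.21 = 1.605 m
P_cr = π²EI / L_e² = π² × 68.0×10⁹ × 1.520×10^-5 / 1.605² = 3.959×10^6 N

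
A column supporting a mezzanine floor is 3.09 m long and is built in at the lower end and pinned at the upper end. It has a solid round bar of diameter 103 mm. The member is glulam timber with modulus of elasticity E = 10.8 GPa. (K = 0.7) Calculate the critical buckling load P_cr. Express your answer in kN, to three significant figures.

I = πd⁴/64 = π×103⁴/64 = 5.525×10^6 mm⁴
I = 5.525×10^6 mm⁴ = 5.525×10^-6 m⁴
Effective length L_e = K·L = 0.7 × 3.09 = 2.163 m
P_cr = π²EI / L_e² = π² × 10.8×10⁹ × 5.525×10^-6 / 2.163² = 1.259×10^5 N

P_cr ≈ 126 kN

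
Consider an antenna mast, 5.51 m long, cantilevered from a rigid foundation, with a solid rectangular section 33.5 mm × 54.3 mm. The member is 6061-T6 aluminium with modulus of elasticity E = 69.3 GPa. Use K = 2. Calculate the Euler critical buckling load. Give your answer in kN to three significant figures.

Buckling occurs about the weak axis: I_min = h·b³/12 with b = 33.5 mm (the shorter side).
I_min = 54.3×33.5³/12 = 1.701×10^5 mm⁴
I = 1.701×10^5 mm⁴ = 1.701×10^-7 m⁴
Effective length L_e = K·L = 2 × 5.51 = 11.02 m
P_cr = π²EI / L_e² = π² × 69.3×10⁹ × 1.701×10^-7 / 11.02² = 958.1 N

P_cr ≈ 0.958 kN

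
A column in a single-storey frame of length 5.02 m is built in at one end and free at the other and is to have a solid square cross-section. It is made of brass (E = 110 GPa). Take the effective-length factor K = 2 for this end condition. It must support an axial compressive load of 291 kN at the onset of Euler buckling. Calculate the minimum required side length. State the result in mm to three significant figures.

a ≈ 134 mm

L_e = K·L = 2 × 5.02 = 10.04 m
Required I = P_cr·L_e²/(π²E) = 2.910×10^5 × 10.04² / (π² × 1.10×10^11) = 2.702×10^-5 m⁴
I_req = 2.702×10^7 mm⁴
Solid square: I = a⁴/12  ⇒  a = (12I)^(1/4) = (12×2.702×10^7)^(1/4) = 134 mm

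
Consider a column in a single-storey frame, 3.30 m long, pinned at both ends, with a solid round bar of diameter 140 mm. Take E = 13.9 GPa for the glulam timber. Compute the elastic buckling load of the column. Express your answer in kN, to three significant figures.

P_cr ≈ 238 kN

I = πd⁴/64 = π×140⁴/64 = 1.886×10^7 mm⁴
I = 1.886×10^7 mm⁴ = 1.886×10^-5 m⁴
Effective length L_e = K·L = 1 × 3.30 = 3.300 m
P_cr = π²EI / L_e² = π² × 13.9×10⁹ × 1.886×10^-5 / 3.300² = 2.376×10^5 N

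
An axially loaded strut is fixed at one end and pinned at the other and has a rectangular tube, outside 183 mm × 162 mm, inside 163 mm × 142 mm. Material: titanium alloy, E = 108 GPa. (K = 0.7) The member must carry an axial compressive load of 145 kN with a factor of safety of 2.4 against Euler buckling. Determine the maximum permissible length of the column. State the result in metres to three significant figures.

Weak-axis I_min = (h_o·b_o³ − h_i·b_i³)/12 with b_o = 162, b_i = 142.0 mm (shorter outer/inner sides).
I_min = (183×162³ − 163.0×142.0³)/12 = 2.594×10^7 mm⁴
I = 2.594×10^-5 m⁴
Required critical load P_cr = n·P = 2.4 × 145 = 348.0 kN = 3.480×10^5 N
From P_cr = π²EI/(K·L)²:  L = (1/K)·√(π²EI/P_cr) = (1/0.7)·√(π²×1.08×10^11×2.594×10^-5/3.480×10^5)
L = 12.7 m

L_max ≈ 12.7 m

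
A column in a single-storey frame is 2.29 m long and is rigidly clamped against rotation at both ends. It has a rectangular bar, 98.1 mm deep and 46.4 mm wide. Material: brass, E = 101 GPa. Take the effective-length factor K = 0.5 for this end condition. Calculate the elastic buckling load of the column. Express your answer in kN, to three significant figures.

P_cr ≈ 621 kN

Buckling occurs about the weak axis: I_min = h·b³/12 with b = 46.4 mm (the shorter side).
I_min = 98.1×46.4³/12 = 8.167×10^5 mm⁴
I = 8.167×10^5 mm⁴ = 8.167×10^-7 m⁴
Effective length L_e = K·L = 0.5 × 2.29 = 1.145 m
P_cr = π²EI / L_e² = π² × 101×10⁹ × 8.167×10^-7 / 1.145² = 6.209×10^5 N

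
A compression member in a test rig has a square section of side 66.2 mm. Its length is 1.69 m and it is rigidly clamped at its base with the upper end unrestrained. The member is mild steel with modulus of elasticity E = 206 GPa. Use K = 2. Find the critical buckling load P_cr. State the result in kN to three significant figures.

I = a⁴/12 = 66.2⁴/12 = 1.600×10^6 mm⁴
I = 1.600×10^6 mm⁴ = 1.600×10^-6 m⁴
Effective length L_e = K·L = 2 × 1.69 = 3.380 m
P_cr = π²EI / L_e² = π² × 206×10⁹ × 1.600×10^-6 / 3.380² = 2.848×10^5 N

P_cr ≈ 285 kN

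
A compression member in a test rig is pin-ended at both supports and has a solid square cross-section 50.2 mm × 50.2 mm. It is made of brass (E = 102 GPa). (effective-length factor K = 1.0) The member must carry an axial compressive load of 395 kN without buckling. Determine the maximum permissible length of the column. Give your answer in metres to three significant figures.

I = a⁴/12 = 50.2⁴/12 = 5.292×10^5 mm⁴
I = 5.292×10^-7 m⁴
At the buckling limit P_cr = P = 3.950×10^5 N
From P_cr = π²EI/(K·L)²:  L = (1/K)·√(π²EI/P_cr) = (1/1)·√(π²×1.02×10^11×5.292×10^-7/3.950×10^5)
L = 1.16 m

L_max ≈ 1.16 m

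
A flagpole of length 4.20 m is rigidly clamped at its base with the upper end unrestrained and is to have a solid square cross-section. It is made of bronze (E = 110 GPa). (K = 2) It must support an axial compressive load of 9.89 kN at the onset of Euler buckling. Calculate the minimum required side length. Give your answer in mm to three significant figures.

L_e = K·L = 2 × 4.20 = 8.400 m
Required I = P_cr·L_e²/(π²E) = 9.890×10^3 × 8.400² / (π² × 1.10×10^11) = 6.428×10^-7 m⁴
I_req = 6.428×10^5 mm⁴
Solid square: I = a⁴/12  ⇒  a = (12I)^(1/4) = (12×6.428×10^5)^(1/4) = 52.7 mm

a ≈ 52.7 mm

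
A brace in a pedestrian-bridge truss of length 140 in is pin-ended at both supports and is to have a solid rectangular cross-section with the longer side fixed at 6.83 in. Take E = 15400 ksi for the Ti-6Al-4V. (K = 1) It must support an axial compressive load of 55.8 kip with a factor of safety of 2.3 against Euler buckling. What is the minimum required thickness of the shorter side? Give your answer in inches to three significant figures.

Required P_cr = n·P = 2.3 × 55.8 = 128.3 kip
L_e = K·L = 1 × 140 = 140.0 in
Required I = P_cr·L_e²/(π²E) = 1.283×10^5 × 140.0² / (π² × 1.54×10^7) = 16.55 in⁴
Rectangle, weak axis: I_min = h·b³/12 with h = 6.83 in fixed  ⇒  b = (12I/h)^(1/3) = 3.08 in

b ≈ 3.08 in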